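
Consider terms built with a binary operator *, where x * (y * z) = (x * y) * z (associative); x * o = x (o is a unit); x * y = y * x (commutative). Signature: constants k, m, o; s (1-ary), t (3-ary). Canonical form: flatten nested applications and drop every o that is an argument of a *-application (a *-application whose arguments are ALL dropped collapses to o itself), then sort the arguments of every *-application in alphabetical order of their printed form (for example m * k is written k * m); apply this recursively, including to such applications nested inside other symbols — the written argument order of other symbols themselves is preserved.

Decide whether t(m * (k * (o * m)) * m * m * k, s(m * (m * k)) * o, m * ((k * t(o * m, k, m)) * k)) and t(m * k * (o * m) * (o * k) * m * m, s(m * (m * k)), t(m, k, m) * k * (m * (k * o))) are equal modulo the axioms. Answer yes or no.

Answer: yes — both canonical forms are t(k * k * m * m * m * m, s(k * m * m), k * k * m * t(m, k, m))

Derivation:
Left:  t(m * (k * (o * m)) * m * m * k, s(m * (m * k)) * o, m * ((k * t(o * m, k, m)) * k))
  Descend into:  m * ((k * t(o * m, k, m)) * k)
  Flatten:  m * k * t(o * m, k, m) * k
  Simplify inside:  t(o * m, k, m)  →  t(m, k, m)
  Order the arguments:  k * k * m * t(m, k, m)
  Reassemble:  t(k * k * m * m * m * m, s(k * m * m), k * k * m * t(m, k, m))
Right:  t(m * k * (o * m) * (o * k) * m * m, s(m * (m * k)), t(m, k, m) * k * (m * (k * o)))
  Descend into:  t(m, k, m) * k * (m * (k * o))
  Merge nested applications:  t(m, k, m) * k * m * k * o
  Units out:  drop o
  Sort arguments:  k * k * m * t(m, k, m)
  Put back:  t(k * k * m * m * m * m, s(k * m * m), k * k * m * t(m, k, m))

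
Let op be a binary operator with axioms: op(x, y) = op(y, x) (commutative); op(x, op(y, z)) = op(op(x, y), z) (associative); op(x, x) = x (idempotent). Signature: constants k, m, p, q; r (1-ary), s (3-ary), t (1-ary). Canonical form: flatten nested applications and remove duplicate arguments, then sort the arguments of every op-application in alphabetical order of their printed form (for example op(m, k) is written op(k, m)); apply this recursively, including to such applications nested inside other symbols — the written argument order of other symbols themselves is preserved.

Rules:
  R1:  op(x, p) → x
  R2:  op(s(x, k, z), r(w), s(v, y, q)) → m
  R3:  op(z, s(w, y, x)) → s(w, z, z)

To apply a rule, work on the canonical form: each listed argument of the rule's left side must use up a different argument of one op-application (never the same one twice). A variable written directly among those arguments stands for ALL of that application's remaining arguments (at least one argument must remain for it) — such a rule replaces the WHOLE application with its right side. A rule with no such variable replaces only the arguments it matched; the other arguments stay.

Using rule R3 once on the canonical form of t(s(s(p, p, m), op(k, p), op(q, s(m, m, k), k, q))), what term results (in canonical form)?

Canonical form:  t(s(s(p, p, m), op(k, p), op(k, q, s(m, m, k))))
Match R3:  consume s(m, m, k);  w := m, x := k, y := m, z := op(k, q)
Every leftover argument binds to the variable; the entire application is replaced.
Result:  t(s(s(p, p, m), op(k, p), s(m, op(k, q), op(k, q))))

Answer: t(s(s(p, p, m), op(k, p), s(m, op(k, q), op(k, q))))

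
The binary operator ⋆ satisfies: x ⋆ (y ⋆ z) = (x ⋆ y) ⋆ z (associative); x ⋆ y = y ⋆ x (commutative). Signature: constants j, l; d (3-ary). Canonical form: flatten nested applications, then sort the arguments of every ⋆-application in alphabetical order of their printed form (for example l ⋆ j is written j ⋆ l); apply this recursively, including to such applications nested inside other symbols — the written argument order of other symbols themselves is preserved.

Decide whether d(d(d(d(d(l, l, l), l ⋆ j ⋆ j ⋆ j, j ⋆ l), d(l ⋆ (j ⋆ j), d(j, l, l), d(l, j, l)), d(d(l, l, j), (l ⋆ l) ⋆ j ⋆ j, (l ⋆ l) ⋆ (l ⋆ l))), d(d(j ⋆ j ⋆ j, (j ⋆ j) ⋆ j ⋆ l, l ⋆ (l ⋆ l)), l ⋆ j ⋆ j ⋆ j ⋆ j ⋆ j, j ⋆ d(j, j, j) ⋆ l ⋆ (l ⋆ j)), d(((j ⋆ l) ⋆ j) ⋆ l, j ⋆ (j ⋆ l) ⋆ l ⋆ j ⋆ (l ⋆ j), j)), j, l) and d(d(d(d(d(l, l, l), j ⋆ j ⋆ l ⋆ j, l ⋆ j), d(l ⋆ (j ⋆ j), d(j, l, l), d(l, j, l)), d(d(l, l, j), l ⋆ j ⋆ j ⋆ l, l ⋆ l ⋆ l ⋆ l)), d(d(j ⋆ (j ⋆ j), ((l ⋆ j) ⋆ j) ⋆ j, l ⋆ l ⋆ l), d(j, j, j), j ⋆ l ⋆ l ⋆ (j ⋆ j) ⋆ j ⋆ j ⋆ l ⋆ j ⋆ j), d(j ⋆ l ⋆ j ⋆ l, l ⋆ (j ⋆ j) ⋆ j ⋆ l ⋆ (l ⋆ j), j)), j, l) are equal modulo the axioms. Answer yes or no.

Left:  d(d(d(d(d(l, l, l), l ⋆ j ⋆ j ⋆ j, j ⋆ l), d(l ⋆ (j ⋆ j), d(j, l, l), d(l, j, l)), d(d(l, l, j), (l ⋆ l) ⋆ j ⋆ j, (l ⋆ l) ⋆ (l ⋆ l))), d(d(j ⋆ j ⋆ j, (j ⋆ j) ⋆ j ⋆ l, l ⋆ (l ⋆ l)), l ⋆ j ⋆ j ⋆ j ⋆ j ⋆ j, j ⋆ d(j, j, j) ⋆ l ⋆ (l ⋆ j)), d(((j ⋆ l) ⋆ j) ⋆ l, j ⋆ (j ⋆ l) ⋆ l ⋆ j ⋆ (l ⋆ j), j)), j, l)
  Descend into:  j ⋆ (j ⋆ l) ⋆ l ⋆ j ⋆ (l ⋆ j)
  Un-nest:  j ⋆ j ⋆ l ⋆ l ⋆ j ⋆ l ⋆ j
  Sort arguments:  j ⋆ j ⋆ j ⋆ j ⋆ l ⋆ l ⋆ l
  Reassemble:  d(d(d(d(d(l, l, l), j ⋆ j ⋆ j ⋆ l, j ⋆ l), d(j ⋆ j ⋆ l, d(j, l, l), d(l, j, l)), d(d(l, l, j), j ⋆ j ⋆ l ⋆ l, l ⋆ l ⋆ l ⋆ l)), d(d(j ⋆ j ⋆ j, j ⋆ j ⋆ j ⋆ l, l ⋆ l ⋆ l), j ⋆ j ⋆ j ⋆ j ⋆ j ⋆ l, d(j, j, j) ⋆ j ⋆ j ⋆ l ⋆ l), d(j ⋆ j ⋆ l ⋆ l, j ⋆ j ⋆ j ⋆ j ⋆ l ⋆ l ⋆ l, j)), j, l)
Right:  d(d(d(d(d(l, l, l), j ⋆ j ⋆ l ⋆ j, l ⋆ j), d(l ⋆ (j ⋆ j), d(j, l, l), d(l, j, l)), d(d(l, l, j), l ⋆ j ⋆ j ⋆ l, l ⋆ l ⋆ l ⋆ l)), d(d(j ⋆ (j ⋆ j), ((l ⋆ j) ⋆ j) ⋆ j, l ⋆ l ⋆ l), d(j, j, j), j ⋆ l ⋆ l ⋆ (j ⋆ j) ⋆ j ⋆ j ⋆ l ⋆ j ⋆ j), d(j ⋆ l ⋆ j ⋆ l, l ⋆ (j ⋆ j) ⋆ j ⋆ l ⋆ (l ⋆ j), j)), j, l)
  Focus inside:  j ⋆ l ⋆ l ⋆ (j ⋆ j) ⋆ j ⋆ j ⋆ l ⋆ j ⋆ j
  Un-nest:  j ⋆ l ⋆ l ⋆ j ⋆ j ⋆ j ⋆ j ⋆ l ⋆ j ⋆ j
  Sort arguments:  j ⋆ j ⋆ j ⋆ j ⋆ j ⋆ j ⋆ j ⋆ l ⋆ l ⋆ l
  Rebuild:  d(d(d(d(d(l, l, l), j ⋆ j ⋆ j ⋆ l, j ⋆ l), d(j ⋆ j ⋆ l, d(j, l, l), d(l, j, l)), d(d(l, l, j), j ⋆ j ⋆ l ⋆ l, l ⋆ l ⋆ l ⋆ l)), d(d(j ⋆ j ⋆ j, j ⋆ j ⋆ j ⋆ l, l ⋆ l ⋆ l), d(j, j, j), j ⋆ j ⋆ j ⋆ j ⋆ j ⋆ j ⋆ j ⋆ l ⋆ l ⋆ l), d(j ⋆ j ⋆ l ⋆ l, j ⋆ j ⋆ j ⋆ j ⋆ l ⋆ l ⋆ l, j)), j, l)

Answer: no — d(d(d(d(d(l, l, l), j ⋆ j ⋆ j ⋆ l, j ⋆ l), d(j ⋆ j ⋆ l, d(j, l, l), d(l, j, l)), d(d(l, l, j), j ⋆ j ⋆ l ⋆ l, l ⋆ l ⋆ l ⋆ l)), d(d(j ⋆ j ⋆ j, j ⋆ j ⋆ j ⋆ l, l ⋆ l ⋆ l), j ⋆ j ⋆ j ⋆ j ⋆ j ⋆ l, d(j, j, j) ⋆ j ⋆ j ⋆ l ⋆ l), d(j ⋆ j ⋆ l ⋆ l, j ⋆ j ⋆ j ⋆ j ⋆ l ⋆ l ⋆ l, j)), j, l) vs d(d(d(d(d(l, l, l), j ⋆ j ⋆ j ⋆ l, j ⋆ l), d(j ⋆ j ⋆ l, d(j, l, l), d(l, j, l)), d(d(l, l, j), j ⋆ j ⋆ l ⋆ l, l ⋆ l ⋆ l ⋆ l)), d(d(j ⋆ j ⋆ j, j ⋆ j ⋆ j ⋆ l, l ⋆ l ⋆ l), d(j, j, j), j ⋆ j ⋆ j ⋆ j ⋆ j ⋆ j ⋆ j ⋆ l ⋆ l ⋆ l), d(j ⋆ j ⋆ l ⋆ l, j ⋆ j ⋆ j ⋆ j ⋆ l ⋆ l ⋆ l, j)), j, l)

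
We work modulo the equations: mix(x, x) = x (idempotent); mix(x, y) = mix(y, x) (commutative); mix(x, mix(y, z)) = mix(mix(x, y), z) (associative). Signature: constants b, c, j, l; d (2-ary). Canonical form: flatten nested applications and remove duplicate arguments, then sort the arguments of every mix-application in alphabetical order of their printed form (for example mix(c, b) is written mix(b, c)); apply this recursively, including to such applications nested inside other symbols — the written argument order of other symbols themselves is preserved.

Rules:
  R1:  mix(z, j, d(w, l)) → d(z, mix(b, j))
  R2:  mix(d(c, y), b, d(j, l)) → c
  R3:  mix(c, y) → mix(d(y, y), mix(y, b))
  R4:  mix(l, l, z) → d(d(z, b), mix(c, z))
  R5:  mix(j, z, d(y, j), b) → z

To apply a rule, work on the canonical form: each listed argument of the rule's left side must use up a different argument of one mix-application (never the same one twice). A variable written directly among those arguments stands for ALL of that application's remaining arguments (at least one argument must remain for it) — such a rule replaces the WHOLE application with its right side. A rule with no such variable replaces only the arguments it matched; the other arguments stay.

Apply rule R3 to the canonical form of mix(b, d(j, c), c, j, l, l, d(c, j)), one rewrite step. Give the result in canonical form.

Answer: mix(b, d(c, j), d(j, c), d(mix(b, d(c, j), d(j, c), j, l), mix(b, d(c, j), d(j, c), j, l)), j, l)

Derivation:
Canonical form:  mix(b, c, d(c, j), d(j, c), j, l)
Apply R3:  consuming c;  y := mix(b, d(c, j), d(j, c), j, l)
The variable takes the whole remainder — replace the entire application.
Giving:  mix(b, d(c, j), d(j, c), d(mix(b, d(c, j), d(j, c), j, l), mix(b, d(c, j), d(j, c), j, l)), j, l)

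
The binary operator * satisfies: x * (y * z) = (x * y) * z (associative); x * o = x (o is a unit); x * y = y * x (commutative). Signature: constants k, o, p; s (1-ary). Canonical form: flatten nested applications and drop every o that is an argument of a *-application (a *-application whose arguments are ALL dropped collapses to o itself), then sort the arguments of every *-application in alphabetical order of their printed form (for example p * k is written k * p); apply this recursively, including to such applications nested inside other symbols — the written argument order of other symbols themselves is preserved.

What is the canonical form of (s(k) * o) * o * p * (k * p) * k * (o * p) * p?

Merge nested applications:  s(k) * o * o * p * k * p * k * o * p * p
Unit:  drop o (×3)
Order the arguments:  k * k * p * p * p * p * s(k)

Answer: k * k * p * p * p * p * s(k)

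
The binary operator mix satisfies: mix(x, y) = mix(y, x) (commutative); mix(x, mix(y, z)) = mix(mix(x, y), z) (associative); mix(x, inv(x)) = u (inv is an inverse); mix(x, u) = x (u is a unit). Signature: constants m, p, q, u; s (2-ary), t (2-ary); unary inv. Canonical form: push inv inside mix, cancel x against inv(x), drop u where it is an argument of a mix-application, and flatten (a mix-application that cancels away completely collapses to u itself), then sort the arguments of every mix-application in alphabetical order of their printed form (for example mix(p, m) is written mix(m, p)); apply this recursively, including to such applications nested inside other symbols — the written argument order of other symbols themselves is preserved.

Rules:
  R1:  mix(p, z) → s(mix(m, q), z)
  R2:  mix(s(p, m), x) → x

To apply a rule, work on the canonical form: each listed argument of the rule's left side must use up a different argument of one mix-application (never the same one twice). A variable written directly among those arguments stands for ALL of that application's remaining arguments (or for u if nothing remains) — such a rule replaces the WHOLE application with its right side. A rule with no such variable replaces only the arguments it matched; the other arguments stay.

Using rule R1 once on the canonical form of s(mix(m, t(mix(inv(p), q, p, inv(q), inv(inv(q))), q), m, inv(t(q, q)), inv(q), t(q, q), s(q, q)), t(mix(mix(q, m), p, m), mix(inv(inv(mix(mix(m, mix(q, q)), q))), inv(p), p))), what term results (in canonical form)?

Canonical form:  s(mix(inv(q), m, m, s(q, q), t(q, q)), t(mix(m, m, p, q), mix(m, q, q, q)))
R1 matches:  uses p;  z := mix(m, m, q)
The extension variable absorbs all remaining arguments, so the whole application is rewritten.
Result:  s(mix(inv(q), m, m, s(q, q), t(q, q)), t(s(mix(m, q), mix(m, m, q)), mix(m, q, q, q)))

Answer: s(mix(inv(q), m, m, s(q, q), t(q, q)), t(s(mix(m, q), mix(m, m, q)), mix(m, q, q, q)))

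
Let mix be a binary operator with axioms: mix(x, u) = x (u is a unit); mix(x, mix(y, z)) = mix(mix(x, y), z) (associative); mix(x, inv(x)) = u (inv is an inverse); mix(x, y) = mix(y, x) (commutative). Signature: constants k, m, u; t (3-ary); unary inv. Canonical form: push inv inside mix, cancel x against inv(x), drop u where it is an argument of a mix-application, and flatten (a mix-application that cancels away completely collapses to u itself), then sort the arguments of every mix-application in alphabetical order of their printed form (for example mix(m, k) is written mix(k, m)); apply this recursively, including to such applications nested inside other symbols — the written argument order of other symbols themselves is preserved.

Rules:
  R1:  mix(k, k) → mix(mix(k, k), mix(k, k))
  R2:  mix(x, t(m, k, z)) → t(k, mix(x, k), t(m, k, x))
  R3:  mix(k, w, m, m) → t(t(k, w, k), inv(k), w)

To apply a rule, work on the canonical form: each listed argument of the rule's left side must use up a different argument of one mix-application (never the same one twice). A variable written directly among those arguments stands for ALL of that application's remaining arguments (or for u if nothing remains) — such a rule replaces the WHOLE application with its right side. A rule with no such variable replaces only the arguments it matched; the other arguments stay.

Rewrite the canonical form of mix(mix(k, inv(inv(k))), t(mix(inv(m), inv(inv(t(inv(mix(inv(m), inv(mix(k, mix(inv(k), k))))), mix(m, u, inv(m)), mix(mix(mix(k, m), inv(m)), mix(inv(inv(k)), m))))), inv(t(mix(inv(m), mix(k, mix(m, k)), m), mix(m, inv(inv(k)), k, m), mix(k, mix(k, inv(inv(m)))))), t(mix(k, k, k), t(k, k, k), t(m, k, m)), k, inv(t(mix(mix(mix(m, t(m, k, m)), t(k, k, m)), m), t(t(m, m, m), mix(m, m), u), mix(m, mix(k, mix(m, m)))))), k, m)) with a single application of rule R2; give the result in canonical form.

Canonical form:  mix(k, k, t(mix(inv(m), inv(t(mix(k, k, m), mix(k, k, m, m), mix(k, k, m))), inv(t(mix(m, m, t(k, k, m), t(m, k, m)), t(t(m, m, m), mix(m, m), u), mix(k, m, m, m))), k, t(mix(k, k, k), t(k, k, k), t(m, k, m)), t(mix(k, m), u, mix(k, k, m))), k, m))
Apply R2:  consuming t(m, k, m);  x := mix(m, m, t(k, k, m)), z := m
Every leftover argument binds to the variable; the entire application is replaced.
New term:  mix(k, k, t(mix(inv(m), inv(t(mix(k, k, m), mix(k, k, m, m), mix(k, k, m))), inv(t(t(k, mix(k, m, m, t(k, k, m)), t(m, k, mix(m, m, t(k, k, m)))), t(t(m, m, m), mix(m, m), u), mix(k, m, m, m))), k, t(mix(k, k, k), t(k, k, k), t(m, k, m)), t(mix(k, m), u, mix(k, k, m))), k, m))

Answer: mix(k, k, t(mix(inv(m), inv(t(mix(k, k, m), mix(k, k, m, m), mix(k, k, m))), inv(t(t(k, mix(k, m, m, t(k, k, m)), t(m, k, mix(m, m, t(k, k, m)))), t(t(m, m, m), mix(m, m), u), mix(k, m, m, m))), k, t(mix(k, k, k), t(k, k, k), t(m, k, m)), t(mix(k, m), u, mix(k, k, m))), k, m))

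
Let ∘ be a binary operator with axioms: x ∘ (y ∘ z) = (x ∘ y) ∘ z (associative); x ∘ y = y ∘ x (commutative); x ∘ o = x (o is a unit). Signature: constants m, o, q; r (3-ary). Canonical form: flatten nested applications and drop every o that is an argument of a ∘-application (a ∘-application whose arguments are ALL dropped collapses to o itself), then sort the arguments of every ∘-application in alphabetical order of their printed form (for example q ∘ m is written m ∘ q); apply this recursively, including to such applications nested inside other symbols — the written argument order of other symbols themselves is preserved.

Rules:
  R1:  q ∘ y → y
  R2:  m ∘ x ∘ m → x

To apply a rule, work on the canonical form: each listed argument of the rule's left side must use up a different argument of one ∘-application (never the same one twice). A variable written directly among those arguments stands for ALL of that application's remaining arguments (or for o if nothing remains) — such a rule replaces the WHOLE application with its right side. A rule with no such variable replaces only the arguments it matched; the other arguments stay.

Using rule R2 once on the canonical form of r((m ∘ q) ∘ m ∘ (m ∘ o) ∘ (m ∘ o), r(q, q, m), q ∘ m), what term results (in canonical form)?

Canonical form:  r(m ∘ m ∘ m ∘ m ∘ q, r(q, q, m), m ∘ q)
R2 matches:  uses m, m;  x := m ∘ m ∘ q
The variable takes the whole remainder — replace the entire application.
Giving:  r(m ∘ m ∘ q, r(q, q, m), m ∘ q)

Answer: r(m ∘ m ∘ q, r(q, q, m), m ∘ q)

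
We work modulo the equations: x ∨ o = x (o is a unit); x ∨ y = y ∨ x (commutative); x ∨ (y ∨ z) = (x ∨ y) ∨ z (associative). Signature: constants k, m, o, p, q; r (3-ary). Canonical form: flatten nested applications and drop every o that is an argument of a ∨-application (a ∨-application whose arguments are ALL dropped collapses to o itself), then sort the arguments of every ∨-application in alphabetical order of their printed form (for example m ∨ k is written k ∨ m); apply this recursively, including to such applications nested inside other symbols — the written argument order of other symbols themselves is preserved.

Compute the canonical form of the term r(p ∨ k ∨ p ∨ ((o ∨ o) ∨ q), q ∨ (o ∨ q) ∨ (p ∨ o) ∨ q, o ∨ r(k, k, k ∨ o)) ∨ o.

Canonicalize subterm:  r(p ∨ k ∨ p ∨ ((o ∨ o) ∨ q), q ∨ (o ∨ q) ∨ (p ∨ o) ∨ q, o ∨ r(k, k, k ∨ o))  →  r(k ∨ p ∨ p ∨ q, p ∨ q ∨ q ∨ q, r(k, k, k))
Units out:  drop o
Order the arguments:  r(k ∨ p ∨ p ∨ q, p ∨ q ∨ q ∨ q, r(k, k, k))

Answer: r(k ∨ p ∨ p ∨ q, p ∨ q ∨ q ∨ q, r(k, k, k))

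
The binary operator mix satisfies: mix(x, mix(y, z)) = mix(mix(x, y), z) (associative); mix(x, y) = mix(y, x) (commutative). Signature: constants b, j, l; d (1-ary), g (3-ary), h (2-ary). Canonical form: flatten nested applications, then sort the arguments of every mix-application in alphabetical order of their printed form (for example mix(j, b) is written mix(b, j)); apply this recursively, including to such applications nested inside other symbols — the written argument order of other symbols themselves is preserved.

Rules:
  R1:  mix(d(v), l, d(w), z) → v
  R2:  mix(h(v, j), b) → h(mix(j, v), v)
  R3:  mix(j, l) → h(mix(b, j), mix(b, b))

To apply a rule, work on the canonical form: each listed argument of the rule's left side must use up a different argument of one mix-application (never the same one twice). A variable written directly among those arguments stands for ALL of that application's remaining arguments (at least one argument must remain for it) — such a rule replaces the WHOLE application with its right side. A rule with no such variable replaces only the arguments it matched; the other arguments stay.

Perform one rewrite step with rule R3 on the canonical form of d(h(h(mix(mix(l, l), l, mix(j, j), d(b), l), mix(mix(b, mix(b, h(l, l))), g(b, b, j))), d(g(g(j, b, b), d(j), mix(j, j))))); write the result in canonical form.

Answer: d(h(h(mix(d(b), h(mix(b, j), mix(b, b)), j, l, l, l), mix(b, b, g(b, b, j), h(l, l))), d(g(g(j, b, b), d(j), mix(j, j)))))

Derivation:
Canonical form:  d(h(h(mix(d(b), j, j, l, l, l, l), mix(b, b, g(b, b, j), h(l, l))), d(g(g(j, b, b), d(j), mix(j, j)))))
Apply R3:  consuming j, l
Giving:  d(h(h(mix(d(b), h(mix(b, j), mix(b, b)), j, l, l, l), mix(b, b, g(b, b, j), h(l, l))), d(g(g(j, b, b), d(j), mix(j, j)))))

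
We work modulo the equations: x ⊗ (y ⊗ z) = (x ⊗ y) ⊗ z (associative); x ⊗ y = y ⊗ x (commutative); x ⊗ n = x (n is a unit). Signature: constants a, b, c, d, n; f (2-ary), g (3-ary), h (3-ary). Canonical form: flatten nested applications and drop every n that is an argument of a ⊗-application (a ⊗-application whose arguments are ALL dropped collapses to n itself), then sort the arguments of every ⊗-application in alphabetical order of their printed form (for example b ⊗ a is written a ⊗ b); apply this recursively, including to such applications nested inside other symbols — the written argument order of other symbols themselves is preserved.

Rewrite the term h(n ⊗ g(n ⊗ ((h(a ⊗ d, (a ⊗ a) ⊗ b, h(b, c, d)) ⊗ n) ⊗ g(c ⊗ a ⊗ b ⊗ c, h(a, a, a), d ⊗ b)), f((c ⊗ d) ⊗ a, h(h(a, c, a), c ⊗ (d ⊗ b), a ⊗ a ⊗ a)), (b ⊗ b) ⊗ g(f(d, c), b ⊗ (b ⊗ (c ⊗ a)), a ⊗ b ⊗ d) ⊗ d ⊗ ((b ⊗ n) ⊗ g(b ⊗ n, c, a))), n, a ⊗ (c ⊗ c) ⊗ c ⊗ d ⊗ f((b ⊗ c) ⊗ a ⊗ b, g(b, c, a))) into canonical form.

Descend into:  n ⊗ g(n ⊗ ((h(a ⊗ d, (a ⊗ a) ⊗ b, h(b, c, d)) ⊗ n) ⊗ g(c ⊗ a ⊗ b ⊗ c, h(a, a, a), d ⊗ b)), f((c ⊗ d) ⊗ a, h(h(a, c, a), c ⊗ (d ⊗ b), a ⊗ a ⊗ a)), (b ⊗ b) ⊗ g(f(d, c), b ⊗ (b ⊗ (c ⊗ a)), a ⊗ b ⊗ d) ⊗ d ⊗ ((b ⊗ n) ⊗ g(b ⊗ n, c, a)))
Inside:  g(n ⊗ ((h(a ⊗ d, (a ⊗ a) ⊗ b, h(b, c, d)) ⊗ n) ⊗ g(c ⊗ a ⊗ b ⊗ c, h(a, a, a), d ⊗ b)), f((c ⊗ d) ⊗ a, h(h(a, c, a), c ⊗ (d ⊗ b), a ⊗ a ⊗ a)), (b ⊗ b) ⊗ g(f(d, c), b ⊗ (b ⊗ (c ⊗ a)), a ⊗ b ⊗ d) ⊗ d ⊗ ((b ⊗ n) ⊗ g(b ⊗ n, c, a)))  →  g(g(a ⊗ b ⊗ c ⊗ c, h(a, a, a), b ⊗ d) ⊗ h(a ⊗ d, a ⊗ a ⊗ b, h(b, c, d)), f(a ⊗ c ⊗ d, h(h(a, c, a), b ⊗ c ⊗ d, a ⊗ a ⊗ a)), b ⊗ b ⊗ b ⊗ d ⊗ g(b, c, a) ⊗ g(f(d, c), a ⊗ b ⊗ b ⊗ c, a ⊗ b ⊗ d))
Drop the unit:  drop n
Order the arguments:  g(g(a ⊗ b ⊗ c ⊗ c, h(a, a, a), b ⊗ d) ⊗ h(a ⊗ d, a ⊗ a ⊗ b, h(b, c, d)), f(a ⊗ c ⊗ d, h(h(a, c, a), b ⊗ c ⊗ d, a ⊗ a ⊗ a)), b ⊗ b ⊗ b ⊗ d ⊗ g(b, c, a) ⊗ g(f(d, c), a ⊗ b ⊗ b ⊗ c, a ⊗ b ⊗ d))
Rebuild:  h(g(g(a ⊗ b ⊗ c ⊗ c, h(a, a, a), b ⊗ d) ⊗ h(a ⊗ d, a ⊗ a ⊗ b, h(b, c, d)), f(a ⊗ c ⊗ d, h(h(a, c, a), b ⊗ c ⊗ d, a ⊗ a ⊗ a)), b ⊗ b ⊗ b ⊗ d ⊗ g(b, c, a) ⊗ g(f(d, c), a ⊗ b ⊗ b ⊗ c, a ⊗ b ⊗ d)), n, a ⊗ c ⊗ c ⊗ c ⊗ d ⊗ f(a ⊗ b ⊗ b ⊗ c, g(b, c, a)))

Answer: h(g(g(a ⊗ b ⊗ c ⊗ c, h(a, a, a), b ⊗ d) ⊗ h(a ⊗ d, a ⊗ a ⊗ b, h(b, c, d)), f(a ⊗ c ⊗ d, h(h(a, c, a), b ⊗ c ⊗ d, a ⊗ a ⊗ a)), b ⊗ b ⊗ b ⊗ d ⊗ g(b, c, a) ⊗ g(f(d, c), a ⊗ b ⊗ b ⊗ c, a ⊗ b ⊗ d)), n, a ⊗ c ⊗ c ⊗ c ⊗ d ⊗ f(a ⊗ b ⊗ b ⊗ c, g(b, c, a)))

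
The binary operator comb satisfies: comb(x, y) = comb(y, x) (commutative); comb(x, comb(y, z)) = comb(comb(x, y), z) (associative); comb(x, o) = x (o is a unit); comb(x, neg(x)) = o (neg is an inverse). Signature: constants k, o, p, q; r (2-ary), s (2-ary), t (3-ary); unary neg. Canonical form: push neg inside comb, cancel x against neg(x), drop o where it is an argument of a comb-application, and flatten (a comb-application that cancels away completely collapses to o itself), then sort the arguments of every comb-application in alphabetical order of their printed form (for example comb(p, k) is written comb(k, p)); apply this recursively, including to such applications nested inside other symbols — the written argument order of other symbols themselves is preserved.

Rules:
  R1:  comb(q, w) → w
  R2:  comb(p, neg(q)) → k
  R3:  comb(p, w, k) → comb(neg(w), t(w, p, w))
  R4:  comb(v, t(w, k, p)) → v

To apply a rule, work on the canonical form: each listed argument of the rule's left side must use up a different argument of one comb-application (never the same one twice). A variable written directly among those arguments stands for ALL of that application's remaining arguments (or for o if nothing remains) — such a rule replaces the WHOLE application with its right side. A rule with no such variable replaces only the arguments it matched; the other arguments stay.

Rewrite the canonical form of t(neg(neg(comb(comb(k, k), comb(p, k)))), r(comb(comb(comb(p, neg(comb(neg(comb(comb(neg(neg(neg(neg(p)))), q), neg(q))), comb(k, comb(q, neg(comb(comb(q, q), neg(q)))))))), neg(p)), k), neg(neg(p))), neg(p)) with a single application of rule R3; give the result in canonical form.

Canonical form:  t(comb(k, k, k, p), r(p, p), neg(p))
Apply R3:  consuming k, p;  w := comb(k, k)
The extension variable absorbs all remaining arguments, so the whole application is rewritten.
New term:  t(comb(neg(k), neg(k), t(comb(k, k), p, comb(k, k))), r(p, p), neg(p))

Answer: t(comb(neg(k), neg(k), t(comb(k, k), p, comb(k, k))), r(p, p), neg(p))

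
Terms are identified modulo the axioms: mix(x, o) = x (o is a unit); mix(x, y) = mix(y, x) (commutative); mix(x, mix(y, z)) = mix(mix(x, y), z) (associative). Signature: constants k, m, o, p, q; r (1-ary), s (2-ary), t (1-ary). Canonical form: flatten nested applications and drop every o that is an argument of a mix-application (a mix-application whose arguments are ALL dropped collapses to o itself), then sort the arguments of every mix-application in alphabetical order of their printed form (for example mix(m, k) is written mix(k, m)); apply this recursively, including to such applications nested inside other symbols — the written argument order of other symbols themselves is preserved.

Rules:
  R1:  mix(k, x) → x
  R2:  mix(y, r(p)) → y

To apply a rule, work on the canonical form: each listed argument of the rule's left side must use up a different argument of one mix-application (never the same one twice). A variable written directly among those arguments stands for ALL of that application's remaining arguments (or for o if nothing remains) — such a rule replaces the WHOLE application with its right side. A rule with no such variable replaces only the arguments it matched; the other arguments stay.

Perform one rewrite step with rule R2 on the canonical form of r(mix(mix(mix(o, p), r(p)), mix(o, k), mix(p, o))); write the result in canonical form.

Answer: r(mix(k, p, p))

Derivation:
Canonical form:  r(mix(k, p, p, r(p)))
Match R2:  consume r(p);  y := mix(k, p, p)
The variable takes the whole remainder — replace the entire application.
Giving:  r(mix(k, p, p))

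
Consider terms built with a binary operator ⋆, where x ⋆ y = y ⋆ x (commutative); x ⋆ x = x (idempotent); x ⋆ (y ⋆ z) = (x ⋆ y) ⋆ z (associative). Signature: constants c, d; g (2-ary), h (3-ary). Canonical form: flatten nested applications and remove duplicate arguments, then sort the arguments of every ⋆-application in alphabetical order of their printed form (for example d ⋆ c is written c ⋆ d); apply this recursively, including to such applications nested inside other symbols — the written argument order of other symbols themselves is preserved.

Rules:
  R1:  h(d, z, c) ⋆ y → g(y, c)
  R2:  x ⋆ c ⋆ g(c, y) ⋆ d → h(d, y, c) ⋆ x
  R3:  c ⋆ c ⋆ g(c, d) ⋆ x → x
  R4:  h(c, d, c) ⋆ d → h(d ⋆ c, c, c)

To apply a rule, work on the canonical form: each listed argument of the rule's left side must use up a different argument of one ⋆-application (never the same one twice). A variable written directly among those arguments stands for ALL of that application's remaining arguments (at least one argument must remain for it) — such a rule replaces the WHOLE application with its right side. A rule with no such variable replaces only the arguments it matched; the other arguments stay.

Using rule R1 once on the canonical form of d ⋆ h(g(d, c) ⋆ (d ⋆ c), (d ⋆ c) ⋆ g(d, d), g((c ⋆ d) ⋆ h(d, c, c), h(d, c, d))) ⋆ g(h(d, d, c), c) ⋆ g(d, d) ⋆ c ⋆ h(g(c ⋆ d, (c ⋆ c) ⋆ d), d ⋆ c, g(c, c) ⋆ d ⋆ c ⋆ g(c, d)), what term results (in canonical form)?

Answer: c ⋆ d ⋆ g(d, d) ⋆ g(h(d, d, c), c) ⋆ h(c ⋆ d ⋆ g(d, c), c ⋆ d ⋆ g(d, d), g(g(c ⋆ d, c), h(d, c, d))) ⋆ h(g(c ⋆ d, c ⋆ d), c ⋆ d, c ⋆ d ⋆ g(c, c) ⋆ g(c, d))

Derivation:
Canonical form:  c ⋆ d ⋆ g(d, d) ⋆ g(h(d, d, c), c) ⋆ h(c ⋆ d ⋆ g(d, c), c ⋆ d ⋆ g(d, d), g(c ⋆ d ⋆ h(d, c, c), h(d, c, d))) ⋆ h(g(c ⋆ d, c ⋆ d), c ⋆ d, c ⋆ d ⋆ g(c, c) ⋆ g(c, d))
Match R1:  consume h(d, c, c);  y := c ⋆ d, z := c
The variable takes the whole remainder — replace the entire application.
New term:  c ⋆ d ⋆ g(d, d) ⋆ g(h(d, d, c), c) ⋆ h(c ⋆ d ⋆ g(d, c), c ⋆ d ⋆ g(d, d), g(g(c ⋆ d, c), h(d, c, d))) ⋆ h(g(c ⋆ d, c ⋆ d), c ⋆ d, c ⋆ d ⋆ g(c, c) ⋆ g(c, d))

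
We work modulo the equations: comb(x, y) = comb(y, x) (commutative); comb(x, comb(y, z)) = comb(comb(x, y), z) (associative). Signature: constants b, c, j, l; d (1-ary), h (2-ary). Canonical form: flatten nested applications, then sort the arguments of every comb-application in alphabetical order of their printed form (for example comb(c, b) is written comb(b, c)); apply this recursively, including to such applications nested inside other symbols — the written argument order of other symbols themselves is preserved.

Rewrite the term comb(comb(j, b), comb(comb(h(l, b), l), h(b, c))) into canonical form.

Merge nested applications:  comb(j, b, h(l, b), l, h(b, c))
Order the arguments:  comb(b, h(b, c), h(l, b), j, l)

Answer: comb(b, h(b, c), h(l, b), j, l)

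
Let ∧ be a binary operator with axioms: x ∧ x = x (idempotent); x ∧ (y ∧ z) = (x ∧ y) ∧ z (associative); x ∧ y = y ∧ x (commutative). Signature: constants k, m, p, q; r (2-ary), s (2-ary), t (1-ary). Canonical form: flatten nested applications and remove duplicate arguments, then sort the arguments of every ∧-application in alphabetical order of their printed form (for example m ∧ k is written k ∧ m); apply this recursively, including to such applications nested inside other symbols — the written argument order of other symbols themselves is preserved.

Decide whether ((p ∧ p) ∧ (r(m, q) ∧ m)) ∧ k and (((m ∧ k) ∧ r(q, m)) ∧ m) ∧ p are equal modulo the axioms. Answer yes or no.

Left:  ((p ∧ p) ∧ (r(m, q) ∧ m)) ∧ k
  Merge nested applications:  p ∧ p ∧ r(m, q) ∧ m ∧ k
  Drop duplicates:  drop duplicate p
  Order the arguments:  k ∧ m ∧ p ∧ r(m, q)
Right:  (((m ∧ k) ∧ r(q, m)) ∧ m) ∧ p
  Flatten:  m ∧ k ∧ r(q, m) ∧ m ∧ p
  Deduplicate:  drop duplicate m
  Sort arguments:  k ∧ m ∧ p ∧ r(q, m)

Answer: no — k ∧ m ∧ p ∧ r(m, q) vs k ∧ m ∧ p ∧ r(q, m)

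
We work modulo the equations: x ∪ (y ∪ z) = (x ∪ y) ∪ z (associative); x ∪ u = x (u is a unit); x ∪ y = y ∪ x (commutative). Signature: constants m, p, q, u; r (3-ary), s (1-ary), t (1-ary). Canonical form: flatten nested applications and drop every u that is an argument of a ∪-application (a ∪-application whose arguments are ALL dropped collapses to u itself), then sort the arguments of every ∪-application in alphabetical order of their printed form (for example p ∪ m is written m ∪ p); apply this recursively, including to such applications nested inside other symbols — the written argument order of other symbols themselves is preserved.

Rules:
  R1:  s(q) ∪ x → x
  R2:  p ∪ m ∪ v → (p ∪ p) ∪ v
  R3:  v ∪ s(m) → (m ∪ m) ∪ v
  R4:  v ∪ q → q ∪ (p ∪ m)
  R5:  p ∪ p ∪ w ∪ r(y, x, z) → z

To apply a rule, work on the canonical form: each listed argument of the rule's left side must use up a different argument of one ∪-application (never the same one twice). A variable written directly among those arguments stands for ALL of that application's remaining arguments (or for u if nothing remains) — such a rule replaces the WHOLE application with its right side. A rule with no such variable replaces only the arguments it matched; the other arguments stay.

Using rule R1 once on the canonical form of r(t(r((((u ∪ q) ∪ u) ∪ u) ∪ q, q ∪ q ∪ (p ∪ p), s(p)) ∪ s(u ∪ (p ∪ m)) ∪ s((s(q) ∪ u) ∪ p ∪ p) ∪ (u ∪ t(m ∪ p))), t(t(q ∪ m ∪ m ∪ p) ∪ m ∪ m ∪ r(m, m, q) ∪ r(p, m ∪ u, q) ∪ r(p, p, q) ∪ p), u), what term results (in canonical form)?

Canonical form:  r(t(r(q ∪ q, p ∪ p ∪ q ∪ q, s(p)) ∪ s(m ∪ p) ∪ s(p ∪ p ∪ s(q)) ∪ t(m ∪ p)), t(m ∪ m ∪ p ∪ r(m, m, q) ∪ r(p, m, q) ∪ r(p, p, q) ∪ t(m ∪ m ∪ p ∪ q)), u)
Match R1:  consume s(q);  x := p ∪ p
The extension variable absorbs all remaining arguments, so the whole application is rewritten.
Result:  r(t(r(q ∪ q, p ∪ p ∪ q ∪ q, s(p)) ∪ s(m ∪ p) ∪ s(p ∪ p) ∪ t(m ∪ p)), t(m ∪ m ∪ p ∪ r(m, m, q) ∪ r(p, m, q) ∪ r(p, p, q) ∪ t(m ∪ m ∪ p ∪ q)), u)

Answer: r(t(r(q ∪ q, p ∪ p ∪ q ∪ q, s(p)) ∪ s(m ∪ p) ∪ s(p ∪ p) ∪ t(m ∪ p)), t(m ∪ m ∪ p ∪ r(m, m, q) ∪ r(p, m, q) ∪ r(p, p, q) ∪ t(m ∪ m ∪ p ∪ q)), u)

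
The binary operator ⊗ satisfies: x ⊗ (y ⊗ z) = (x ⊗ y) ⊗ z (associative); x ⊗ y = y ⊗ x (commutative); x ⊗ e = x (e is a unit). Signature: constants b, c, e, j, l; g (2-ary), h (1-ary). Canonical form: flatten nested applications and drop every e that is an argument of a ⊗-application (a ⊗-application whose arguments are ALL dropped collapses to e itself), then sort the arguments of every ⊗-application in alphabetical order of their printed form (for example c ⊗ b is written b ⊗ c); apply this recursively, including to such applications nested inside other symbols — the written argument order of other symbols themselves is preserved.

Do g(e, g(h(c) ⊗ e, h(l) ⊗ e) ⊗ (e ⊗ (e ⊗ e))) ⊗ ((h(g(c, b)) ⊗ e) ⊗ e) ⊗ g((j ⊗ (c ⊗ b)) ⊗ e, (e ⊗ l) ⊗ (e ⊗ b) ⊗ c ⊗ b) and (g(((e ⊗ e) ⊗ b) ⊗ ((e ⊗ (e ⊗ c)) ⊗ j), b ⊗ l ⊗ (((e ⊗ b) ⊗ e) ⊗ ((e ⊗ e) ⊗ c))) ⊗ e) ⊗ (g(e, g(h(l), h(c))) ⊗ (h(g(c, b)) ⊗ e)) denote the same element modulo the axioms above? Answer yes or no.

Answer: no — g(b ⊗ c ⊗ j, b ⊗ b ⊗ c ⊗ l) ⊗ g(e, g(h(c), h(l))) ⊗ h(g(c, b)) vs g(b ⊗ c ⊗ j, b ⊗ b ⊗ c ⊗ l) ⊗ g(e, g(h(l), h(c))) ⊗ h(g(c, b))

Derivation:
Left:  g(e, g(h(c) ⊗ e, h(l) ⊗ e) ⊗ (e ⊗ (e ⊗ e))) ⊗ ((h(g(c, b)) ⊗ e) ⊗ e) ⊗ g((j ⊗ (c ⊗ b)) ⊗ e, (e ⊗ l) ⊗ (e ⊗ b) ⊗ c ⊗ b)
  Un-nest:  g(e, g(h(c) ⊗ e, h(l) ⊗ e) ⊗ (e ⊗ (e ⊗ e))) ⊗ h(g(c, b)) ⊗ e ⊗ e ⊗ g((j ⊗ (c ⊗ b)) ⊗ e, (e ⊗ l) ⊗ (e ⊗ b) ⊗ c ⊗ b)
  Inside:  g(e, g(h(c) ⊗ e, h(l) ⊗ e) ⊗ (e ⊗ (e ⊗ e)))  →  g(e, g(h(c), h(l)))
  Inside:  g((j ⊗ (c ⊗ b)) ⊗ e, (e ⊗ l) ⊗ (e ⊗ b) ⊗ c ⊗ b)  →  g(b ⊗ c ⊗ j, b ⊗ b ⊗ c ⊗ l)
  Drop the unit:  drop e (×2)
  Sort arguments:  g(b ⊗ c ⊗ j, b ⊗ b ⊗ c ⊗ l) ⊗ g(e, g(h(c), h(l))) ⊗ h(g(c, b))
Right:  (g(((e ⊗ e) ⊗ b) ⊗ ((e ⊗ (e ⊗ c)) ⊗ j), b ⊗ l ⊗ (((e ⊗ b) ⊗ e) ⊗ ((e ⊗ e) ⊗ c))) ⊗ e) ⊗ (g(e, g(h(l), h(c))) ⊗ (h(g(c, b)) ⊗ e))
  Un-nest:  g(((e ⊗ e) ⊗ b) ⊗ ((e ⊗ (e ⊗ c)) ⊗ j), b ⊗ l ⊗ (((e ⊗ b) ⊗ e) ⊗ ((e ⊗ e) ⊗ c))) ⊗ e ⊗ g(e, g(h(l), h(c))) ⊗ h(g(c, b)) ⊗ e
  Canonicalize subterm:  g(((e ⊗ e) ⊗ b) ⊗ ((e ⊗ (e ⊗ c)) ⊗ j), b ⊗ l ⊗ (((e ⊗ b) ⊗ e) ⊗ ((e ⊗ e) ⊗ c)))  →  g(b ⊗ c ⊗ j, b ⊗ b ⊗ c ⊗ l)
  Drop the unit:  drop e (×2)
  Sort arguments:  g(b ⊗ c ⊗ j, b ⊗ b ⊗ c ⊗ l) ⊗ g(e, g(h(l), h(c))) ⊗ h(g(c, b))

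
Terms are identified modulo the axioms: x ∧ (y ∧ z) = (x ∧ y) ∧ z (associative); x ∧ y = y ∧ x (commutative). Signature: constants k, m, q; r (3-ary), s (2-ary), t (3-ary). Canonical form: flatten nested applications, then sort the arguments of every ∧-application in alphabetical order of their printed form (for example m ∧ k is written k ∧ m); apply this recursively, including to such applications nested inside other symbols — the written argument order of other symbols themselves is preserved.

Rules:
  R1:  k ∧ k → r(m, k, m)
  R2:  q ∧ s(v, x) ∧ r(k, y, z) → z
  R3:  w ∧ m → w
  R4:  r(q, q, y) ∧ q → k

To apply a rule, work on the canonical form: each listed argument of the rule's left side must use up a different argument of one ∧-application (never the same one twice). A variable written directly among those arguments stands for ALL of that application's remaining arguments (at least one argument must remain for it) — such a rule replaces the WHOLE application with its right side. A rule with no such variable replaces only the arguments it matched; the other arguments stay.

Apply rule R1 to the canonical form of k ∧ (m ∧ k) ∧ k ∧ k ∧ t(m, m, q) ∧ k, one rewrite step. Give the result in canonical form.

Answer: k ∧ k ∧ k ∧ m ∧ r(m, k, m) ∧ t(m, m, q)

Derivation:
Canonical form:  k ∧ k ∧ k ∧ k ∧ k ∧ m ∧ t(m, m, q)
Match R1:  consume k, k
Result:  k ∧ k ∧ k ∧ m ∧ r(m, k, m) ∧ t(m, m, q)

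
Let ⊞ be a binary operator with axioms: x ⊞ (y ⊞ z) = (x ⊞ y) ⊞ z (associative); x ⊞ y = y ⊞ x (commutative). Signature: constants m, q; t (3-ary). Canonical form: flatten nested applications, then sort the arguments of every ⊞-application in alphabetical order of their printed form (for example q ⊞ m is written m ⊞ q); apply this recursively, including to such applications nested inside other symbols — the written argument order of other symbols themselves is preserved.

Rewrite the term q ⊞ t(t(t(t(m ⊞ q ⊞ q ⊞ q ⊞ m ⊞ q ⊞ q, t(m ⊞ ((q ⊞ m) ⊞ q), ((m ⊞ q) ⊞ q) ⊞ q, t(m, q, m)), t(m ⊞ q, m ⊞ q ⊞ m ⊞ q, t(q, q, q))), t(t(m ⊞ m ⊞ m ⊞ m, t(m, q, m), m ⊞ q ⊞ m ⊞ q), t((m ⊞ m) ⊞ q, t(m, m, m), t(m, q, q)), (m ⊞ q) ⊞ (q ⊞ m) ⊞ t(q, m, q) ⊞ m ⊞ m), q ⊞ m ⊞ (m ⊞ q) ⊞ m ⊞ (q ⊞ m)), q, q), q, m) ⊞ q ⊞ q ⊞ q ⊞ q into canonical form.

Answer: q ⊞ q ⊞ q ⊞ q ⊞ q ⊞ t(t(t(t(m ⊞ m ⊞ q ⊞ q ⊞ q ⊞ q ⊞ q, t(m ⊞ m ⊞ q ⊞ q, m ⊞ q ⊞ q ⊞ q, t(m, q, m)), t(m ⊞ q, m ⊞ m ⊞ q ⊞ q, t(q, q, q))), t(t(m ⊞ m ⊞ m ⊞ m, t(m, q, m), m ⊞ m ⊞ q ⊞ q), t(m ⊞ m ⊞ q, t(m, m, m), t(m, q, q)), m ⊞ m ⊞ m ⊞ m ⊞ q ⊞ q ⊞ t(q, m, q)), m ⊞ m ⊞ m ⊞ m ⊞ q ⊞ q ⊞ q), q, q), q, m)

Derivation:
Canonicalize subterm:  t(t(t(t(m ⊞ q ⊞ q ⊞ q ⊞ m ⊞ q ⊞ q, t(m ⊞ ((q ⊞ m) ⊞ q), ((m ⊞ q) ⊞ q) ⊞ q, t(m, q, m)), t(m ⊞ q, m ⊞ q ⊞ m ⊞ q, t(q, q, q))), t(t(m ⊞ m ⊞ m ⊞ m, t(m, q, m), m ⊞ q ⊞ m ⊞ q), t((m ⊞ m) ⊞ q, t(m, m, m), t(m, q, q)), (m ⊞ q) ⊞ (q ⊞ m) ⊞ t(q, m, q) ⊞ m ⊞ m), q ⊞ m ⊞ (m ⊞ q) ⊞ m ⊞ (q ⊞ m)), q, q), q, m)  →  t(t(t(t(m ⊞ m ⊞ q ⊞ q ⊞ q ⊞ q ⊞ q, t(m ⊞ m ⊞ q ⊞ q, m ⊞ q ⊞ q ⊞ q, t(m, q, m)), t(m ⊞ q, m ⊞ m ⊞ q ⊞ q, t(q, q, q))), t(t(m ⊞ m ⊞ m ⊞ m, t(m, q, m), m ⊞ m ⊞ q ⊞ q), t(m ⊞ m ⊞ q, t(m, m, m), t(m, q, q)), m ⊞ m ⊞ m ⊞ m ⊞ q ⊞ q ⊞ t(q, m, q)), m ⊞ m ⊞ m ⊞ m ⊞ q ⊞ q ⊞ q), q, q), q, m)
Sort arguments:  q ⊞ q ⊞ q ⊞ q ⊞ q ⊞ t(t(t(t(m ⊞ m ⊞ q ⊞ q ⊞ q ⊞ q ⊞ q, t(m ⊞ m ⊞ q ⊞ q, m ⊞ q ⊞ q ⊞ q, t(m, q, m)), t(m ⊞ q, m ⊞ m ⊞ q ⊞ q, t(q, q, q))), t(t(m ⊞ m ⊞ m ⊞ m, t(m, q, m), m ⊞ m ⊞ q ⊞ q), t(m ⊞ m ⊞ q, t(m, m, m), t(m, q, q)), m ⊞ m ⊞ m ⊞ m ⊞ q ⊞ q ⊞ t(q, m, q)), m ⊞ m ⊞ m ⊞ m ⊞ q ⊞ q ⊞ q), q, q), q, m)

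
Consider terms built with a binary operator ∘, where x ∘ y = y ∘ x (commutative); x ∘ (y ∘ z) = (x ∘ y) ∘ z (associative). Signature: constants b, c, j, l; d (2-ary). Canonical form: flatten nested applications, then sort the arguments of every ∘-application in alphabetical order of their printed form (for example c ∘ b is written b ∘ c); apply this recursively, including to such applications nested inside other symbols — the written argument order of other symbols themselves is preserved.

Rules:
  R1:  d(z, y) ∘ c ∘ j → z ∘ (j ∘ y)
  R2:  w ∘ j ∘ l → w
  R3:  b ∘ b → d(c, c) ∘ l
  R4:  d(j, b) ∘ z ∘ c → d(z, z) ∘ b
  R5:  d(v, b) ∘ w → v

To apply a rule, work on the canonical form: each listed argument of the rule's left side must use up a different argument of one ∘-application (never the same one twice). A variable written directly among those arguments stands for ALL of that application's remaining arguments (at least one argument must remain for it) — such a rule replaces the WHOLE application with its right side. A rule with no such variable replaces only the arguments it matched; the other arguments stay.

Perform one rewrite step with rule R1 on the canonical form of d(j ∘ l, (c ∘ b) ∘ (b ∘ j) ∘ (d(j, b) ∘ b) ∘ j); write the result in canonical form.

Answer: d(j ∘ l, b ∘ b ∘ b ∘ b ∘ j ∘ j ∘ j)

Derivation:
Canonical form:  d(j ∘ l, b ∘ b ∘ b ∘ c ∘ d(j, b) ∘ j ∘ j)
Apply R1:  consuming c, d(j, b), j;  y := b, z := j
New term:  d(j ∘ l, b ∘ b ∘ b ∘ b ∘ j ∘ j ∘ j)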